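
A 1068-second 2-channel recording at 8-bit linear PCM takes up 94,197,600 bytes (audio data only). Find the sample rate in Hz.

Bytes = sample_rate × seconds × bytes_per_sample × channels.
sample_rate = 94,197,600 / (1,068 × 1 × 2) = 94,197,600 / 2,136 = 44,100 Hz.

44,100 Hz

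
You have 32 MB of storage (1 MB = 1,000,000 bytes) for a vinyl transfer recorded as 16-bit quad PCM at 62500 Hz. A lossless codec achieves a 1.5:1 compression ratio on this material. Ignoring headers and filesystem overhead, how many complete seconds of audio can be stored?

96 seconds

Uncompressed byte rate = 62,500 × 2 × 4 = 500,000 bytes/s.
After 1.5:1 compression, effective rate ≈ 333333.33 bytes/s.
Capacity = 32 × 1,000,000 = 32,000,000 bytes.
32,000,000 / effective rate ≈ 96 s → 96 seconds.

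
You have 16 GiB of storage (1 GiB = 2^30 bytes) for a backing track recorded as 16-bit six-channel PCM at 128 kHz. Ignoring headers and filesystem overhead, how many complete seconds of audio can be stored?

11,184 seconds

Uncompressed byte rate = 128,000 × 2 × 6 = 1,536,000 bytes/s.
Capacity = 16 × 1,073,741,824 = 17,179,869,184 bytes.
17,179,869,184 / 1,536,000 ≈ 11184.81 s → 11,184 seconds.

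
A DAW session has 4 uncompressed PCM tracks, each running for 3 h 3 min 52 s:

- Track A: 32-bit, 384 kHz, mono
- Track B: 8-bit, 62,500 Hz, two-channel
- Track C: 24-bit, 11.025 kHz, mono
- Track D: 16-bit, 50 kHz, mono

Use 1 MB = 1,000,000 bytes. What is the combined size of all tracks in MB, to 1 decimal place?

19792.2 MB

3 h 3 min 52 s = 11,032 s.
Track A: 384,000 × 11,032 × 4 × 1 = 16,945,152,000 bytes.
Track B: 62,500 × 11,032 × 1 × 2 = 1,379,000,000 bytes.
Track C: 11,025 × 11,032 × 3 × 1 = 364,883,400 bytes.
Track D: 50,000 × 11,032 × 2 × 1 = 1,103,200,000 bytes.
Total = 19,792,235,400 bytes = 19792.2 MB.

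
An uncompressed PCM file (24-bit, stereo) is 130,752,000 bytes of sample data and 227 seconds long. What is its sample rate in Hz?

Bytes = sample_rate × seconds × bytes_per_sample × channels.
sample_rate = 130,752,000 / (227 × 3 × 2) = 130,752,000 / 1,362 = 96,000 Hz.

96,000 Hz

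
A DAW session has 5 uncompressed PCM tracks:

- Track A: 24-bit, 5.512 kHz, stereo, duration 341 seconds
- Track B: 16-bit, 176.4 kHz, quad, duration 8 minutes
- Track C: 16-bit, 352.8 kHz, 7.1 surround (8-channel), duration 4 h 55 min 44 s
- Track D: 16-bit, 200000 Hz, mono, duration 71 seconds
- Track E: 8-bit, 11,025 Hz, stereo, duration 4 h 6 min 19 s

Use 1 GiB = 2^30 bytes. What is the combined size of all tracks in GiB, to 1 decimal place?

94.3 GiB

Track A: 5,512 × 341 × 3 × 2 = 11,277,552 bytes.
Track B: 8 minutes = 480 s; 176,400 × 480 × 2 × 4 = 677,376,000 bytes.
Track C: 4 h 55 min 44 s = 17,744 s; 352,800 × 17,744 × 2 × 8 = 100,161,331,200 bytes.
Track D: 200,000 × 71 × 2 × 1 = 28,400,000 bytes.
Track E: 4 h 6 min 19 s = 14,779 s; 11,025 × 14,779 × 1 × 2 = 325,876,950 bytes.
Total = 101,204,261,702 bytes = 94.3 GiB.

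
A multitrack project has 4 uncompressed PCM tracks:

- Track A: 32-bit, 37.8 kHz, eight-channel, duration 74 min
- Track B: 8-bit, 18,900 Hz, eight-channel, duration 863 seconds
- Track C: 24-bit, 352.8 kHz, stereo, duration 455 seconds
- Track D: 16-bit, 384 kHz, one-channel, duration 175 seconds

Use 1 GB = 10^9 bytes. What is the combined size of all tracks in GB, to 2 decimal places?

6.60 GB

Track A: 74 min = 4,440 s; 37,800 × 4,440 × 4 × 8 = 5,370,624,000 bytes.
Track B: 18,900 × 863 × 1 × 8 = 130,485,600 bytes.
Track C: 352,800 × 455 × 3 × 2 = 963,144,000 bytes.
Track D: 384,000 × 175 × 2 × 1 = 134,400,000 bytes.
Total = 6,598,653,600 bytes = 6.60 GB.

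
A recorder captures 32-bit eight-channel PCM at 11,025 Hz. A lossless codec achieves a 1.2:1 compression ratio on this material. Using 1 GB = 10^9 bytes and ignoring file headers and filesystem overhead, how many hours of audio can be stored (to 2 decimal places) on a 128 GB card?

120.94 hours

Uncompressed byte rate = 11,025 × 4 × 8 = 352,800 bytes/s.
After 1.2:1 compression, effective rate ≈ 294000 bytes/s.
Capacity = 128 × 1,000,000,000 = 128,000,000,000 bytes.
128,000,000,000 / effective rate ≈ 435374.15 s → 120.94 hours.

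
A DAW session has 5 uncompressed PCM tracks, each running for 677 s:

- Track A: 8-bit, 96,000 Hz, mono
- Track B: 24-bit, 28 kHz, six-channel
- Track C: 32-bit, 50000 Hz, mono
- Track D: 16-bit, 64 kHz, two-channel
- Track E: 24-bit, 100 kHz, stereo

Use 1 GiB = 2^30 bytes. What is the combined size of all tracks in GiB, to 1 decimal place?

Track A: 96,000 × 677 × 1 × 1 = 64,992,000 bytes.
Track B: 28,000 × 677 × 3 × 6 = 341,208,000 bytes.
Track C: 50,000 × 677 × 4 × 1 = 135,400,000 bytes.
Track D: 64,000 × 677 × 2 × 2 = 173,312,000 bytes.
Track E: 100,000 × 677 × 3 × 2 = 406,200,000 bytes.
Total = 1,121,112,000 bytes = 1.0 GiB.

1.0 GiB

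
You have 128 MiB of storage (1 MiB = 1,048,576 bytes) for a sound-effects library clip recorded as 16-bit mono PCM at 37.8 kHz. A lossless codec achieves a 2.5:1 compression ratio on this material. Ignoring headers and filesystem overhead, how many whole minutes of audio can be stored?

Uncompressed byte rate = 37,800 × 2 × 1 = 75,600 bytes/s.
After 2.5:1 compression, effective rate ≈ 30240 bytes/s.
Capacity = 128 × 1,048,576 = 134,217,728 bytes.
134,217,728 / effective rate ≈ 4438.42 s → 73 minutes.

73 minutes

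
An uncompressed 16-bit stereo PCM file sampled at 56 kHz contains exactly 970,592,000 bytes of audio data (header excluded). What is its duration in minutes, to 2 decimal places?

Byte rate = 56,000 × 2 × 2 = 224,000 bytes/s.
Duration = 970,592,000 / 224,000 = 4,333 s.
4,333 s / 60 = 72.22 minutes.

72.22 minutes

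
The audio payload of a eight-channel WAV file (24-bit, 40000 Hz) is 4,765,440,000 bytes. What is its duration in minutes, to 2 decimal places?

82.73 minutes

Byte rate = 40,000 × 3 × 8 = 960,000 bytes/s.
Duration = 4,765,440,000 / 960,000 = 4,964 s.
4,964 s / 60 = 82.73 minutes.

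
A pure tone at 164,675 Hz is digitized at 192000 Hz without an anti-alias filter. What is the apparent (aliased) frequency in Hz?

27,325 Hz

Nyquist = 192,000/2 = 96,000 Hz; 164,675 Hz exceeds it.
Alias = |164,675 − 1×192,000| = |164,675 − 192,000| = 27,325 Hz.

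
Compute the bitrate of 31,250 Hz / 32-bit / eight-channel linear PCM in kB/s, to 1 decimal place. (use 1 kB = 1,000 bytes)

1000.0 kB/s

Bit rate = 31,250 × 32 × 8 = 8,000,000 bits/s.
8,000,000 / 8 = 1,000,000 B/s = 1000.0 kB/s.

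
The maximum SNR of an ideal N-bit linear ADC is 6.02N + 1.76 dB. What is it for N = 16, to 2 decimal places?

98.08 dB

6.02 × 16 + 1.76 = 98.08 dB.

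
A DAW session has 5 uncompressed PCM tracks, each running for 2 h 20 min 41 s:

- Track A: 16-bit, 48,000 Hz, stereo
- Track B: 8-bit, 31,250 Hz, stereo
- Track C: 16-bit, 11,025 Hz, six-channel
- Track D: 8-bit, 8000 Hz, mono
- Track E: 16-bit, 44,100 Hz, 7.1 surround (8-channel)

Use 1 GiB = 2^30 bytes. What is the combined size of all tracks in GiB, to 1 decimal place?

2 h 20 min 41 s = 8,441 s.
Track A: 48,000 × 8,441 × 2 × 2 = 1,620,672,000 bytes.
Track B: 31,250 × 8,441 × 1 × 2 = 527,562,500 bytes.
Track C: 11,025 × 8,441 × 2 × 6 = 1,116,744,300 bytes.
Track D: 8,000 × 8,441 × 1 × 1 = 67,528,000 bytes.
Track E: 44,100 × 8,441 × 2 × 8 = 5,955,969,600 bytes.
Total = 9,288,476,400 bytes = 8.7 GiB.

8.7 GiB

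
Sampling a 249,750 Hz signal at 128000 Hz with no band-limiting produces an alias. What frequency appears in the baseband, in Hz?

Nyquist = 128,000/2 = 64,000 Hz; 249,750 Hz exceeds it.
Alias = |249,750 − 2×128,000| = |249,750 − 256,000| = 6,250 Hz.

6,250 Hz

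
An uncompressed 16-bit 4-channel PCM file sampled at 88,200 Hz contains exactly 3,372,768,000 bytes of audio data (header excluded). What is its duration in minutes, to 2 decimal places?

79.67 minutes

Byte rate = 88,200 × 2 × 4 = 705,600 bytes/s.
Duration = 3,372,768,000 / 705,600 = 4,780 s.
4,780 s / 60 = 79.67 minutes.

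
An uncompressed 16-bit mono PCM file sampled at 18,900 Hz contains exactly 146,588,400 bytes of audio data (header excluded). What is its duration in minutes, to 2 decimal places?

Byte rate = 18,900 × 2 × 1 = 37,800 bytes/s.
Duration = 146,588,400 / 37,800 = 3,878 s.
3,878 s / 60 = 64.63 minutes.

64.63 minutes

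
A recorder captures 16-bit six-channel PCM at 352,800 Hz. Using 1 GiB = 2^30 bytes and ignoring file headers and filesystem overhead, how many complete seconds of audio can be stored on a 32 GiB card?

8,115 seconds

Uncompressed byte rate = 352,800 × 2 × 6 = 4,233,600 bytes/s.
Capacity = 32 × 1,073,741,824 = 34,359,738,368 bytes.
34,359,738,368 / 4,233,600 ≈ 8115.96 s → 8,115 seconds.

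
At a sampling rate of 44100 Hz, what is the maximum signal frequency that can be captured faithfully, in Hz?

22,050 Hz

Nyquist frequency = sample rate / 2 = 44,100 / 2 = 22,050 Hz.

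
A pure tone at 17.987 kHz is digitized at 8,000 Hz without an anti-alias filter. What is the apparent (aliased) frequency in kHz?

1.987 kHz

Nyquist = 8,000/2 = 4,000 Hz; 17,987 Hz exceeds it.
Alias = |17,987 − 2×8,000| = |17,987 − 16,000| = 1,987 Hz = 1.987 kHz.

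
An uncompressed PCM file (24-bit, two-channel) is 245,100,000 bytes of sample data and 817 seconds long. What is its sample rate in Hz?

Bytes = sample_rate × seconds × bytes_per_sample × channels.
sample_rate = 245,100,000 / (817 × 3 × 2) = 245,100,000 / 4,902 = 50,000 Hz.

50,000 Hz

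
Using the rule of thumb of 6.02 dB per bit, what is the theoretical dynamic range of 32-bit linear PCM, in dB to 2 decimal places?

192.64 dB

32 × 6.02 = 192.64 dB.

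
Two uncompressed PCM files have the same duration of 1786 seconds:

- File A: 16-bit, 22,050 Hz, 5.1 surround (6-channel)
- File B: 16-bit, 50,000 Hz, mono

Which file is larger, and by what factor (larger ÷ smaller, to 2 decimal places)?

File A: 22,050 × 2 × 6 = 264,600 bytes/s.
File B: 50,000 × 2 × 1 = 100,000 bytes/s.
File A is larger; ratio = 472,575,600 / 178,600,000 = 2.65.

File A, by a factor of 2.65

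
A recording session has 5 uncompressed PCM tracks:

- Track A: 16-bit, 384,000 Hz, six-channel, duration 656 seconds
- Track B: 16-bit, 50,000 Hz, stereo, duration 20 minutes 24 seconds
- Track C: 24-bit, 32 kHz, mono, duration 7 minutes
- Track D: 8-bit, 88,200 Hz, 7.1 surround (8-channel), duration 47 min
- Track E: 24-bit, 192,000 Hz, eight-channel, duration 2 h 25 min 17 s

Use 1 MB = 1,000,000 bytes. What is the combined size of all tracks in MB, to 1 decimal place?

Track A: 384,000 × 656 × 2 × 6 = 3,022,848,000 bytes.
Track B: 20 minutes 24 seconds = 1,224 s; 50,000 × 1,224 × 2 × 2 = 244,800,000 bytes.
Track C: 7 minutes = 420 s; 32,000 × 420 × 3 × 1 = 40,320,000 bytes.
Track D: 47 min = 2,820 s; 88,200 × 2,820 × 1 × 8 = 1,989,792,000 bytes.
Track E: 2 h 25 min 17 s = 8,717 s; 192,000 × 8,717 × 3 × 8 = 40,167,936,000 bytes.
Total = 45,465,696,000 bytes = 45465.7 MB.

45465.7 MB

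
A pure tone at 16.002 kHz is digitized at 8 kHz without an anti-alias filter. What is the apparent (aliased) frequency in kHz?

0.002 kHz

Nyquist = 8,000/2 = 4,000 Hz; 16,002 Hz exceeds it.
Alias = |16,002 − 2×8,000| = |16,002 − 16,000| = 2 Hz = 0.002 kHz.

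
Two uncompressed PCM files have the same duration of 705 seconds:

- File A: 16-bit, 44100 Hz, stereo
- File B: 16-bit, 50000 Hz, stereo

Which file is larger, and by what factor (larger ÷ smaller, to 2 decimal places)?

File B, by a factor of 1.13

File A: 44,100 × 2 × 2 = 176,400 bytes/s.
File B: 50,000 × 2 × 2 = 200,000 bytes/s.
File B is larger; ratio = 141,000,000 / 124,362,000 = 1.13.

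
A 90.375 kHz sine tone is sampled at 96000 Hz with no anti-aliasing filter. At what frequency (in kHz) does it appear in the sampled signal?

5.625 kHz

Nyquist = 96,000/2 = 48,000 Hz; 90,375 Hz exceeds it.
Alias = |90,375 − 1×96,000| = |90,375 − 96,000| = 5,625 Hz = 5.625 kHz.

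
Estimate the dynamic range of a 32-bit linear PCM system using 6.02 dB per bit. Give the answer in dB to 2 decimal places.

32 × 6.02 = 192.64 dB.

192.64 dB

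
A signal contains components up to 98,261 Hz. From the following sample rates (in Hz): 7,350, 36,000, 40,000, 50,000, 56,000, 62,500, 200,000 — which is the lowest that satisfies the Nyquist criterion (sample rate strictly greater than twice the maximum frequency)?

200,000 Hz

Need sample rate > 2 × 98,261 = 196,522 Hz.
Lowest listed rate above 196,522 Hz is 200,000 Hz.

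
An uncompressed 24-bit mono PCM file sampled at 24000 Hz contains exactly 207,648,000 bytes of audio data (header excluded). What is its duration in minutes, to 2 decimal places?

48.07 minutes

Byte rate = 24,000 × 3 × 1 = 72,000 bytes/s.
Duration = 207,648,000 / 72,000 = 2,884 s.
2,884 s / 60 = 48.07 minutes.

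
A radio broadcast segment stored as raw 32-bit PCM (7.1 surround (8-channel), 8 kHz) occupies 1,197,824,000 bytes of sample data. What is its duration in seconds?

Byte rate = 8,000 × 4 × 8 = 256,000 bytes/s.
Duration = 1,197,824,000 / 256,000 = 4,679 s.

4,679 seconds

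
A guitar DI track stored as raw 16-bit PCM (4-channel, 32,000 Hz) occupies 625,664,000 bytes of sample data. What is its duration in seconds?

Byte rate = 32,000 × 2 × 4 = 256,000 bytes/s.
Duration = 625,664,000 / 256,000 = 2,444 s.

2,444 seconds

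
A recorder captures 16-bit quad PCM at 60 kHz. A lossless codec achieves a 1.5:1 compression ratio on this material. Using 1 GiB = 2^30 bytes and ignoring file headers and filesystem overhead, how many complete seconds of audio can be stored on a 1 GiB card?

Uncompressed byte rate = 60,000 × 2 × 4 = 480,000 bytes/s.
After 1.5:1 compression, effective rate ≈ 320000 bytes/s.
Capacity = 1 × 1,073,741,824 = 1,073,741,824 bytes.
1,073,741,824 / effective rate ≈ 3355.44 s → 3,355 seconds.

3,355 seconds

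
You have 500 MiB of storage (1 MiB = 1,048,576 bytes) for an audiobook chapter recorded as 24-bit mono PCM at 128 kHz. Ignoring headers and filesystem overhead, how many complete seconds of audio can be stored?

Uncompressed byte rate = 128,000 × 3 × 1 = 384,000 bytes/s.
Capacity = 500 × 1,048,576 = 524,288,000 bytes.
524,288,000 / 384,000 ≈ 1365.33 s → 1,365 seconds.

1,365 seconds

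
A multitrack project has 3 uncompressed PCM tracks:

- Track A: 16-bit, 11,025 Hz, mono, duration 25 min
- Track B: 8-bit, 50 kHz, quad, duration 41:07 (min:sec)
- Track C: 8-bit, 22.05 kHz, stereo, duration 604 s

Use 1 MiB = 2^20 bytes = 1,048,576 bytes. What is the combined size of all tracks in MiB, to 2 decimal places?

Track A: 25 min = 1,500 s; 11,025 × 1,500 × 2 × 1 = 33,075,000 bytes.
Track B: 41:07 (min:sec) = 2,467 s; 50,000 × 2,467 × 1 × 4 = 493,400,000 bytes.
Track C: 22,050 × 604 × 1 × 2 = 26,636,400 bytes.
Total = 553,111,400 bytes = 527.49 MiB.

527.49 MiB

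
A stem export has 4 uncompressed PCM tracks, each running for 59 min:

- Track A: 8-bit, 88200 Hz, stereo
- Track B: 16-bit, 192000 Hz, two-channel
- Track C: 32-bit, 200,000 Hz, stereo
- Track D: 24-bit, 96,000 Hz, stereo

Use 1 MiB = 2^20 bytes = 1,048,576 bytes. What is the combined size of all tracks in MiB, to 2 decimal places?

59 min = 3,540 s.
Track A: 88,200 × 3,540 × 1 × 2 = 624,456,000 bytes.
Track B: 192,000 × 3,540 × 2 × 2 = 2,718,720,000 bytes.
Track C: 200,000 × 3,540 × 4 × 2 = 5,664,000,000 bytes.
Track D: 96,000 × 3,540 × 3 × 2 = 2,039,040,000 bytes.
Total = 11,046,216,000 bytes = 10534.49 MiB.

10534.49 MiB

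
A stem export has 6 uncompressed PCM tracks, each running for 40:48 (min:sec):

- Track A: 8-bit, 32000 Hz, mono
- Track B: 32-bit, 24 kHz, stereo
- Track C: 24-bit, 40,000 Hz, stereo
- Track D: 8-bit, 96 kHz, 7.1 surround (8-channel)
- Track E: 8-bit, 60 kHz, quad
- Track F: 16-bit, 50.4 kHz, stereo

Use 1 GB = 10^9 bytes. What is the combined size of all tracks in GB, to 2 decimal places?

40:48 (min:sec) = 2,448 s.
Track A: 32,000 × 2,448 × 1 × 1 = 78,336,000 bytes.
Track B: 24,000 × 2,448 × 4 × 2 = 470,016,000 bytes.
Track C: 40,000 × 2,448 × 3 × 2 = 587,520,000 bytes.
Track D: 96,000 × 2,448 × 1 × 8 = 1,880,064,000 bytes.
Track E: 60,000 × 2,448 × 1 × 4 = 587,520,000 bytes.
Track F: 50,400 × 2,448 × 2 × 2 = 493,516,800 bytes.
Total = 4,096,972,800 bytes = 4.10 GB.

4.10 GB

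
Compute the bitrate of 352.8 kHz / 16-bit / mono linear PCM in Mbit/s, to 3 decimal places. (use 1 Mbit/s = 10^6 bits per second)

5.645 Mbit/s

Bit rate = 352,800 × 16 × 1 = 5,644,800 bits/s.
= 5.645 Mbit/s.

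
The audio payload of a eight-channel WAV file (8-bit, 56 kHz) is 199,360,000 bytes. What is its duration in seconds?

Byte rate = 56,000 × 1 × 8 = 448,000 bytes/s.
Duration = 199,360,000 / 448,000 = 445 s.

445 seconds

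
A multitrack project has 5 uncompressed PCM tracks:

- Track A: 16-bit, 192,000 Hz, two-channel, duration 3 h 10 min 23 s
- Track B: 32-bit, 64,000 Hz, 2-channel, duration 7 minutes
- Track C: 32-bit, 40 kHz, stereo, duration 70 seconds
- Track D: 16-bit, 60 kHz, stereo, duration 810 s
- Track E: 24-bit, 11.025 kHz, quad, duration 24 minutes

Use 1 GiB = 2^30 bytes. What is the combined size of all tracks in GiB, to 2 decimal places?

Track A: 3 h 10 min 23 s = 11,423 s; 192,000 × 11,423 × 2 × 2 = 8,772,864,000 bytes.
Track B: 7 minutes = 420 s; 64,000 × 420 × 4 × 2 = 215,040,000 bytes.
Track C: 40,000 × 70 × 4 × 2 = 22,400,000 bytes.
Track D: 60,000 × 810 × 2 × 2 = 194,400,000 bytes.
Track E: 24 minutes = 1,440 s; 11,025 × 1,440 × 3 × 4 = 190,512,000 bytes.
Total = 9,395,216,000 bytes = 8.75 GiB.

8.75 GiB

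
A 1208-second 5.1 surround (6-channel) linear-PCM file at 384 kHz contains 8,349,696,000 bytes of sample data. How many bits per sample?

24 bits

Bytes per sample = 8,349,696,000 / (384,000 × 1,208 × 6) = 8,349,696,000 / 2,783,232,000 = 3.
Bit depth = 3 × 8 = 24 bits.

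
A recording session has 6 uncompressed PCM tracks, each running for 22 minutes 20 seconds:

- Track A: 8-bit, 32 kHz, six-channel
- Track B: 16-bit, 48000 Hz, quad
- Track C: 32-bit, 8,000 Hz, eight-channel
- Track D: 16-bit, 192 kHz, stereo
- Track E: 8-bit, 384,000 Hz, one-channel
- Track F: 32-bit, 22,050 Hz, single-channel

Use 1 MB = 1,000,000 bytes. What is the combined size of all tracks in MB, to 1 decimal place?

22 minutes 20 seconds = 1,340 s.
Track A: 32,000 × 1,340 × 1 × 6 = 257,280,000 bytes.
Track B: 48,000 × 1,340 × 2 × 4 = 514,560,000 bytes.
Track C: 8,000 × 1,340 × 4 × 8 = 343,040,000 bytes.
Track D: 192,000 × 1,340 × 2 × 2 = 1,029,120,000 bytes.
Track E: 384,000 × 1,340 × 1 × 1 = 514,560,000 bytes.
Track F: 22,050 × 1,340 × 4 × 1 = 118,188,000 bytes.
Total = 2,776,748,000 bytes = 2776.7 MB.

2776.7 MB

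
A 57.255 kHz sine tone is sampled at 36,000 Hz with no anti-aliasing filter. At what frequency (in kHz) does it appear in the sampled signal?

14.745 kHz

Nyquist = 36,000/2 = 18,000 Hz; 57,255 Hz exceeds it.
Alias = |57,255 − 2×36,000| = |57,255 − 72,000| = 14,745 Hz = 14.745 kHz.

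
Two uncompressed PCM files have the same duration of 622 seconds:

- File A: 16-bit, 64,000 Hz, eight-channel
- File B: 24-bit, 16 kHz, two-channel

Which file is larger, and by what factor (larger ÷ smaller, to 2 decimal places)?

File A: 64,000 × 2 × 8 = 1,024,000 bytes/s.
File B: 16,000 × 3 × 2 = 96,000 bytes/s.
File A is larger; ratio = 636,928,000 / 59,712,000 = 10.67.

File A, by a factor of 10.67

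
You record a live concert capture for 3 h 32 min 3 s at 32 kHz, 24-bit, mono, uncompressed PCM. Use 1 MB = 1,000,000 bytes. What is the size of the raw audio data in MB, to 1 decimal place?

Duration = 3 h 32 min 3 s = 12,723 s.
Bytes = 32,000 samples/s × 12,723 s × 3 bytes/sample × 1 ch = 1,221,408,000 bytes.
1,221,408,000 / 1,000,000 = 1221.4 MB.

1221.4 MB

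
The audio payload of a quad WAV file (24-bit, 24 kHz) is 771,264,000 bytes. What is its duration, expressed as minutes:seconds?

44:38

Byte rate = 24,000 × 3 × 4 = 288,000 bytes/s.
Duration = 771,264,000 / 288,000 = 2,678 s.
2,678 s = 44:38.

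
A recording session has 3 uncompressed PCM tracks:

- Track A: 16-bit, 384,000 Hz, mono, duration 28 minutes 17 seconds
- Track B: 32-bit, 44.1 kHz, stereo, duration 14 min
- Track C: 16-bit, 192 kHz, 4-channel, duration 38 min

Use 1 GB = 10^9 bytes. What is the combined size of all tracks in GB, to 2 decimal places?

Track A: 28 minutes 17 seconds = 1,697 s; 384,000 × 1,697 × 2 × 1 = 1,303,296,000 bytes.
Track B: 14 min = 840 s; 44,100 × 840 × 4 × 2 = 296,352,000 bytes.
Track C: 38 min = 2,280 s; 192,000 × 2,280 × 2 × 4 = 3,502,080,000 bytes.
Total = 5,101,728,000 bytes = 5.10 GB.

5.10 GB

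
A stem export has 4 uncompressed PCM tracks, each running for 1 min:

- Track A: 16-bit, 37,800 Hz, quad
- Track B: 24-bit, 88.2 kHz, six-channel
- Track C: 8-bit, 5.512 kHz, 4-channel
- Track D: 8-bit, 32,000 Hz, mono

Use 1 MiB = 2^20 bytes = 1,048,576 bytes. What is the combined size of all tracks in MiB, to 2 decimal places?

111.24 MiB

1 min = 60 s.
Track A: 37,800 × 60 × 2 × 4 = 18,144,000 bytes.
Track B: 88,200 × 60 × 3 × 6 = 95,256,000 bytes.
Track C: 5,512 × 60 × 1 × 4 = 1,322,880 bytes.
Track D: 32,000 × 60 × 1 × 1 = 1,920,000 bytes.
Total = 116,642,880 bytes = 111.24 MiB.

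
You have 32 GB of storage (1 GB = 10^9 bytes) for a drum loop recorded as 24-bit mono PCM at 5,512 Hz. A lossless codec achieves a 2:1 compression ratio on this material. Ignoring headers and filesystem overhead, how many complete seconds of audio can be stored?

Uncompressed byte rate = 5,512 × 3 × 1 = 16,536 bytes/s.
After 2:1 compression, effective rate ≈ 8268 bytes/s.
Capacity = 32 × 1,000,000,000 = 32,000,000,000 bytes.
32,000,000,000 / effective rate ≈ 3870343.49 s → 3,870,343 seconds.

3,870,343 seconds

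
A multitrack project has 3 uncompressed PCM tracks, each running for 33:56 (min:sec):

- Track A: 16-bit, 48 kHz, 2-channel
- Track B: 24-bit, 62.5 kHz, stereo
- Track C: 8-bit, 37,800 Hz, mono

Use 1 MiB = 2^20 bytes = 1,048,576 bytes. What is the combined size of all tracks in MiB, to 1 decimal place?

1174.3 MiB

33:56 (min:sec) = 2,036 s.
Track A: 48,000 × 2,036 × 2 × 2 = 390,912,000 bytes.
Track B: 62,500 × 2,036 × 3 × 2 = 763,500,000 bytes.
Track C: 37,800 × 2,036 × 1 × 1 = 76,960,800 bytes.
Total = 1,231,372,800 bytes = 1174.3 MiB.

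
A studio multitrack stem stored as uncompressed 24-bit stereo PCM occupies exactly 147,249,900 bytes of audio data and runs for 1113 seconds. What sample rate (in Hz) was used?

22,050 Hz

Bytes = sample_rate × seconds × bytes_per_sample × channels.
sample_rate = 147,249,900 / (1,113 × 3 × 2) = 147,249,900 / 6,678 = 22,050 Hz.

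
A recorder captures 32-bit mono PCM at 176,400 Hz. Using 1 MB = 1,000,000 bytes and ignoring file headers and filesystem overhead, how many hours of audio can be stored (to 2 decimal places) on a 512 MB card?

0.20 hours

Uncompressed byte rate = 176,400 × 4 × 1 = 705,600 bytes/s.
Capacity = 512 × 1,000,000 = 512,000,000 bytes.
512,000,000 / 705,600 ≈ 725.62 s → 0.20 hours.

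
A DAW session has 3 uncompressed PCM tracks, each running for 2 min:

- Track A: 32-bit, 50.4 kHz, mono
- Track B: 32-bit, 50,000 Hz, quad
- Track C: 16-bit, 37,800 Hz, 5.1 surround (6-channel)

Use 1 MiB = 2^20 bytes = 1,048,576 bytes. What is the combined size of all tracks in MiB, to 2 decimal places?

166.53 MiB

2 min = 120 s.
Track A: 50,400 × 120 × 4 × 1 = 24,192,000 bytes.
Track B: 50,000 × 120 × 4 × 4 = 96,000,000 bytes.
Track C: 37,800 × 120 × 2 × 6 = 54,432,000 bytes.
Total = 174,624,000 bytes = 166.53 MiB.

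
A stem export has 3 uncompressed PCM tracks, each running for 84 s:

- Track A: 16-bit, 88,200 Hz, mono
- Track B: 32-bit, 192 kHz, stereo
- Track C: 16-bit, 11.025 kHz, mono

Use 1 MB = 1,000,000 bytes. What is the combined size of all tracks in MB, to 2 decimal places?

Track A: 88,200 × 84 × 2 × 1 = 14,817,600 bytes.
Track B: 192,000 × 84 × 4 × 2 = 129,024,000 bytes.
Track C: 11,025 × 84 × 2 × 1 = 1,852,200 bytes.
Total = 145,693,800 bytes = 145.69 MB.

145.69 MB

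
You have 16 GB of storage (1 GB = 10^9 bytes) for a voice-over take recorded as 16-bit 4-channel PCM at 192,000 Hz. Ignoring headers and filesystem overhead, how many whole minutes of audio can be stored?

Uncompressed byte rate = 192,000 × 2 × 4 = 1,536,000 bytes/s.
Capacity = 16 × 1,000,000,000 = 16,000,000,000 bytes.
16,000,000,000 / 1,536,000 ≈ 10416.67 s → 173 minutes.

173 minutes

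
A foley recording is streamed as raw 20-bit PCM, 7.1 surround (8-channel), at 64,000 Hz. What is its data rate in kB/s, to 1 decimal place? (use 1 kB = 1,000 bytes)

1280.0 kB/s

Bit rate = 64,000 × 20 × 8 = 10,240,000 bits/s.
10,240,000 / 8 = 1,280,000 B/s = 1280.0 kB/s.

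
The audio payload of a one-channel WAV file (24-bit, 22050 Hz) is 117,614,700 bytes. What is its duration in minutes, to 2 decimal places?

Byte rate = 22,050 × 3 × 1 = 66,150 bytes/s.
Duration = 117,614,700 / 66,150 = 1,778 s.
1,778 s / 60 = 29.63 minutes.

29.63 minutes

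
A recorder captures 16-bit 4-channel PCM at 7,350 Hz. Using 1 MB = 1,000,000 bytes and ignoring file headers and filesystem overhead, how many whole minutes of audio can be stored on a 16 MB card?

4 minutes

Uncompressed byte rate = 7,350 × 2 × 4 = 58,800 bytes/s.
Capacity = 16 × 1,000,000 = 16,000,000 bytes.
16,000,000 / 58,800 ≈ 272.11 s → 4 minutes.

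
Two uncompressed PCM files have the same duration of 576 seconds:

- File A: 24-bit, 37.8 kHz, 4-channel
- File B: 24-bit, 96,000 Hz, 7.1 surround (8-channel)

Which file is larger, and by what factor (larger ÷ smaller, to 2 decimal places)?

File B, by a factor of 5.08

File A: 37,800 × 3 × 4 = 453,600 bytes/s.
File B: 96,000 × 3 × 8 = 2,304,000 bytes/s.
File B is larger; ratio = 1,327,104,000 / 261,273,600 = 5.08.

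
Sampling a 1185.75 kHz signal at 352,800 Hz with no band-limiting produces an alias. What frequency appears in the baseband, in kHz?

Nyquist = 352,800/2 = 176,400 Hz; 1,185,750 Hz exceeds it.
Alias = |1,185,750 − 3×352,800| = |1,185,750 − 1,058,400| = 127,350 Hz = 127.35 kHz.

127.35 kHz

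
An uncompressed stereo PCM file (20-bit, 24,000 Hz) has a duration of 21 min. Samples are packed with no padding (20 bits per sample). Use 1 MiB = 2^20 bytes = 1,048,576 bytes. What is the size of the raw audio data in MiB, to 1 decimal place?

144.2 MiB

Duration = 21 min = 1,260 s.
Bits = 24,000 × 1,260 × 20 × 2 = 1,209,600,000 bits = 151,200,000 bytes.
151,200,000 / 1,048,576 = 144.2 MiB.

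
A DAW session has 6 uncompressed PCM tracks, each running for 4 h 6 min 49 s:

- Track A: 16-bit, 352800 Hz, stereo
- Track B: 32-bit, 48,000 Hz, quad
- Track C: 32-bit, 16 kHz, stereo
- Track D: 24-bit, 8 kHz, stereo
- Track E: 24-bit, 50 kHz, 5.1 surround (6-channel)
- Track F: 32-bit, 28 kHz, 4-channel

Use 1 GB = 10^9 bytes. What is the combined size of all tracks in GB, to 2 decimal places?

54.84 GB

4 h 6 min 49 s = 14,809 s.
Track A: 352,800 × 14,809 × 2 × 2 = 20,898,460,800 bytes.
Track B: 48,000 × 14,809 × 4 × 4 = 11,373,312,000 bytes.
Track C: 16,000 × 14,809 × 4 × 2 = 1,895,552,000 bytes.
Track D: 8,000 × 14,809 × 3 × 2 = 710,832,000 bytes.
Track E: 50,000 × 14,809 × 3 × 6 = 13,328,100,000 bytes.
Track F: 28,000 × 14,809 × 4 × 4 = 6,634,432,000 bytes.
Total = 54,840,688,800 bytes = 54.84 GB.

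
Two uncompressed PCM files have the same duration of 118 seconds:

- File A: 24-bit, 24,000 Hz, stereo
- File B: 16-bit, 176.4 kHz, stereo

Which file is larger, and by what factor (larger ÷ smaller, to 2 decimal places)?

File A: 24,000 × 3 × 2 = 144,000 bytes/s.
File B: 176,400 × 2 × 2 = 705,600 bytes/s.
File B is larger; ratio = 83,260,800 / 16,992,000 = 4.90.

File B, by a factor of 4.90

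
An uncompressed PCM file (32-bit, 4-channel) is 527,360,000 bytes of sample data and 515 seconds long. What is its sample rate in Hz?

64,000 Hz

Bytes = sample_rate × seconds × bytes_per_sample × channels.
sample_rate = 527,360,000 / (515 × 4 × 4) = 527,360,000 / 8,240 = 64,000 Hz.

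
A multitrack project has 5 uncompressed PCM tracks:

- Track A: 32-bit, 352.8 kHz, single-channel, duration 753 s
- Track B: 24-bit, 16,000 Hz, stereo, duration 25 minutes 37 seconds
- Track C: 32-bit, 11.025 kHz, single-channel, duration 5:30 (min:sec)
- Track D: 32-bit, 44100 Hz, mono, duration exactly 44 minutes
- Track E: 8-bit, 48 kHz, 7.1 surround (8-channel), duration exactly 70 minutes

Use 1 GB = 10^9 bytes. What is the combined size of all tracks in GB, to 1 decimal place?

3.3 GB

Track A: 352,800 × 753 × 4 × 1 = 1,062,633,600 bytes.
Track B: 25 minutes 37 seconds = 1,537 s; 16,000 × 1,537 × 3 × 2 = 147,552,000 bytes.
Track C: 5:30 (min:sec) = 330 s; 11,025 × 330 × 4 × 1 = 14,553,000 bytes.
Track D: exactly 44 minutes = 2,640 s; 44,100 × 2,640 × 4 × 1 = 465,696,000 bytes.
Track E: exactly 70 minutes = 4,200 s; 48,000 × 4,200 × 1 × 8 = 1,612,800,000 bytes.
Total = 3,303,234,600 bytes = 3.3 GB.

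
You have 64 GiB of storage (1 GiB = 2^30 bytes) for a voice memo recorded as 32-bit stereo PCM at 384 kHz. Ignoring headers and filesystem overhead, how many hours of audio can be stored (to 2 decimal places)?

Uncompressed byte rate = 384,000 × 4 × 2 = 3,072,000 bytes/s.
Capacity = 64 × 1,073,741,824 = 68,719,476,736 bytes.
68,719,476,736 / 3,072,000 ≈ 22369.62 s → 6.21 hours.

6.21 hours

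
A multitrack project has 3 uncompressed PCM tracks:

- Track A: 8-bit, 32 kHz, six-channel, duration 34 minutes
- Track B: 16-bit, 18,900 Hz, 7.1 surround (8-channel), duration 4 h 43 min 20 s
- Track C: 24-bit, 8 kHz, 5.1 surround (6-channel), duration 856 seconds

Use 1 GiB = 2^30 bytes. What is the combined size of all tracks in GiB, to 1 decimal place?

Track A: 34 minutes = 2,040 s; 32,000 × 2,040 × 1 × 6 = 391,680,000 bytes.
Track B: 4 h 43 min 20 s = 17,000 s; 18,900 × 17,000 × 2 × 8 = 5,140,800,000 bytes.
Track C: 8,000 × 856 × 3 × 6 = 123,264,000 bytes.
Total = 5,655,744,000 bytes = 5.3 GiB.

5.3 GiB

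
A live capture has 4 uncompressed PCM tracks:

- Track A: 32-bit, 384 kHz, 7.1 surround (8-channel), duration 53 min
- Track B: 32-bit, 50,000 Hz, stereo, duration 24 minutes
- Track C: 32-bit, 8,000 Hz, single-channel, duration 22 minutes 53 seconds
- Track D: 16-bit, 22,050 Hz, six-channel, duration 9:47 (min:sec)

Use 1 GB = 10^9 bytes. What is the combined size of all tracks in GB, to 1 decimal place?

Track A: 53 min = 3,180 s; 384,000 × 3,180 × 4 × 8 = 39,075,840,000 bytes.
Track B: 24 minutes = 1,440 s; 50,000 × 1,440 × 4 × 2 = 576,000,000 bytes.
Track C: 22 minutes 53 seconds = 1,373 s; 8,000 × 1,373 × 4 × 1 = 43,936,000 bytes.
Track D: 9:47 (min:sec) = 587 s; 22,050 × 587 × 2 × 6 = 155,320,200 bytes.
Total = 39,851,096,200 bytes = 39.9 GB.

39.9 GB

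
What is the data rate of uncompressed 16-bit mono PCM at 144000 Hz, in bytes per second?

Bit rate = 144,000 × 16 × 1 = 2,304,000 bits/s.
2,304,000 / 8 = 288,000 bytes/s.

288,000 bytes/s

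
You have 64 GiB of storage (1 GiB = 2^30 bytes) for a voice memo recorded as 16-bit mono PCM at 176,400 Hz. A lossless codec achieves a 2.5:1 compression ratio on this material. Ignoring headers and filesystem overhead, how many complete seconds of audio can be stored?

Uncompressed byte rate = 176,400 × 2 × 1 = 352,800 bytes/s.
After 2.5:1 compression, effective rate ≈ 141120 bytes/s.
Capacity = 64 × 1,073,741,824 = 68,719,476,736 bytes.
68,719,476,736 / effective rate ≈ 486957.74 s → 486,957 seconds.

486,957 seconds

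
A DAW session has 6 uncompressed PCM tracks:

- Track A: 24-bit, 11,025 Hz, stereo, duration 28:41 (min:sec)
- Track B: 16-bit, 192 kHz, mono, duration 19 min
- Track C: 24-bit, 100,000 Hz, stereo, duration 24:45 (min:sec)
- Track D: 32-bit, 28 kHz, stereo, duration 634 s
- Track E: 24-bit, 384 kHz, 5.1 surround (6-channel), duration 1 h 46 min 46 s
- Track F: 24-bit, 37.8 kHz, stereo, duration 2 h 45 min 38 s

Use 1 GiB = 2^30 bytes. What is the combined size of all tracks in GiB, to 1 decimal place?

Track A: 28:41 (min:sec) = 1,721 s; 11,025 × 1,721 × 3 × 2 = 113,844,150 bytes.
Track B: 19 min = 1,140 s; 192,000 × 1,140 × 2 × 1 = 437,760,000 bytes.
Track C: 24:45 (min:sec) = 1,485 s; 100,000 × 1,485 × 3 × 2 = 891,000,000 bytes.
Track D: 28,000 × 634 × 4 × 2 = 142,016,000 bytes.
Track E: 1 h 46 min 46 s = 6,406 s; 384,000 × 6,406 × 3 × 6 = 44,278,272,000 bytes.
Track F: 2 h 45 min 38 s = 9,938 s; 37,800 × 9,938 × 3 × 2 = 2,253,938,400 bytes.
Total = 48,116,830,550 bytes = 44.8 GiB.

44.8 GiB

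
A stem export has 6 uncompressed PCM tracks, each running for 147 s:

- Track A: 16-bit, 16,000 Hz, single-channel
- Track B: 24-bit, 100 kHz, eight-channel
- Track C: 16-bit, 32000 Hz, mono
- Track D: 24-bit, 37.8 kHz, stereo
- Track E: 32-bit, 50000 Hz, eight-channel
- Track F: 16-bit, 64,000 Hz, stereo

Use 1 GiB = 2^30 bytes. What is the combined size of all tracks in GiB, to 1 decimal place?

Track A: 16,000 × 147 × 2 × 1 = 4,704,000 bytes.
Track B: 100,000 × 147 × 3 × 8 = 352,800,000 bytes.
Track C: 32,000 × 147 × 2 × 1 = 9,408,000 bytes.
Track D: 37,800 × 147 × 3 × 2 = 33,339,600 bytes.
Track E: 50,000 × 147 × 4 × 8 = 235,200,000 bytes.
Track F: 64,000 × 147 × 2 × 2 = 37,632,000 bytes.
Total = 673,083,600 bytes = 0.6 GiB.

0.6 GiB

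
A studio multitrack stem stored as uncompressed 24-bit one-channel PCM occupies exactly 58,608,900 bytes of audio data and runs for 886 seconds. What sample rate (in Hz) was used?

Bytes = sample_rate × seconds × bytes_per_sample × channels.
sample_rate = 58,608,900 / (886 × 3 × 1) = 58,608,900 / 2,658 = 22,050 Hz.

22,050 Hz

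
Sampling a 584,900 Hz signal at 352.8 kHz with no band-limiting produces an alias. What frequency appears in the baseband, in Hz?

120,700 Hz

Nyquist = 352,800/2 = 176,400 Hz; 584,900 Hz exceeds it.
Alias = |584,900 − 2×352,800| = |584,900 − 705,600| = 120,700 Hz.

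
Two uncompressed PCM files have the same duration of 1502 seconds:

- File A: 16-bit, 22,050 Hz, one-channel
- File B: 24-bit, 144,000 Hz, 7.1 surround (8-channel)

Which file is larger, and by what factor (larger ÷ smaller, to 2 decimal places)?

File A: 22,050 × 2 × 1 = 44,100 bytes/s.
File B: 144,000 × 3 × 8 = 3,456,000 bytes/s.
File B is larger; ratio = 5,190,912,000 / 66,238,200 = 78.37.

File B, by a factor of 78.37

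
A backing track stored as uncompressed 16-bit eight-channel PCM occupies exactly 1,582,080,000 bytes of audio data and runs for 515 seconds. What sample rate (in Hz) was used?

Bytes = sample_rate × seconds × bytes_per_sample × channels.
sample_rate = 1,582,080,000 / (515 × 2 × 8) = 1,582,080,000 / 8,240 = 192,000 Hz.

192,000 Hz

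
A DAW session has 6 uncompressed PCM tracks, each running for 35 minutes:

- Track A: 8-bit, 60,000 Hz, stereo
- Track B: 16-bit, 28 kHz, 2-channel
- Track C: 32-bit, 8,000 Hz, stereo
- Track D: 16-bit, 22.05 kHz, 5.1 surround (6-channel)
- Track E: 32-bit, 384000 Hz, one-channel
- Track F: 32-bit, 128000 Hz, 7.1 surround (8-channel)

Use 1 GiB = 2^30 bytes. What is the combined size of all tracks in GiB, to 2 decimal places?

12.11 GiB

35 minutes = 2,100 s.
Track A: 60,000 × 2,100 × 1 × 2 = 252,000,000 bytes.
Track B: 28,000 × 2,100 × 2 × 2 = 235,200,000 bytes.
Track C: 8,000 × 2,100 × 4 × 2 = 134,400,000 bytes.
Track D: 22,050 × 2,100 × 2 × 6 = 555,660,000 bytes.
Track E: 384,000 × 2,100 × 4 × 1 = 3,225,600,000 bytes.
Track F: 128,000 × 2,100 × 4 × 8 = 8,601,600,000 bytes.
Total = 13,004,460,000 bytes = 12.11 GiB.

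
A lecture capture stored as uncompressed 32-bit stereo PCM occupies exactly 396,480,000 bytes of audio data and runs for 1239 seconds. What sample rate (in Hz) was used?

Bytes = sample_rate × seconds × bytes_per_sample × channels.
sample_rate = 396,480,000 / (1,239 × 4 × 2) = 396,480,000 / 9,912 = 40,000 Hz.

40,000 Hz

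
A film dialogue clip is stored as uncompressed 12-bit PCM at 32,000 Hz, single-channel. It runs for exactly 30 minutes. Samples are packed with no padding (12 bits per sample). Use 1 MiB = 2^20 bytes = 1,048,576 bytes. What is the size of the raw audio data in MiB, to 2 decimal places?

Duration = exactly 30 minutes = 1,800 s.
Bits = 32,000 × 1,800 × 12 × 1 = 691,200,000 bits = 86,400,000 bytes.
86,400,000 / 1,048,576 = 82.40 MiB.

82.40 MiB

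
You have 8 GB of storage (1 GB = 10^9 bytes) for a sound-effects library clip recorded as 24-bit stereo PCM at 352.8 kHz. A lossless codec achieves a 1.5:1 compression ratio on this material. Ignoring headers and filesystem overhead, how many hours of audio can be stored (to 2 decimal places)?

Uncompressed byte rate = 352,800 × 3 × 2 = 2,116,800 bytes/s.
After 1.5:1 compression, effective rate ≈ 1411200 bytes/s.
Capacity = 8 × 1,000,000,000 = 8,000,000,000 bytes.
8,000,000,000 / effective rate ≈ 5668.93 s → 1.57 hours.

1.57 hours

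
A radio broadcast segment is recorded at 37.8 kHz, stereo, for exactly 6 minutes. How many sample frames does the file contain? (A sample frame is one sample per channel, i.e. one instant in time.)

exactly 6 minutes = 360 s.
37,800 samples/s × 360 s = 13,608,000 frames.

13,608,000 sample frames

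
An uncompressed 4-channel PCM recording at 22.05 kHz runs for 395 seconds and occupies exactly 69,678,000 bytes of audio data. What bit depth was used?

Bytes per sample = 69,678,000 / (22,050 × 395 × 4) = 69,678,000 / 34,839,000 = 2.
Bit depth = 2 × 8 = 16 bits.

16 bits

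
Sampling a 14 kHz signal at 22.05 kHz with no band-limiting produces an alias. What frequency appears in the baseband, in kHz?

8.05 kHz

Nyquist = 22,050/2 = 11,025 Hz; 14,000 Hz exceeds it.
Alias = |14,000 − 1×22,050| = |14,000 − 22,050| = 8,050 Hz = 8.05 kHz.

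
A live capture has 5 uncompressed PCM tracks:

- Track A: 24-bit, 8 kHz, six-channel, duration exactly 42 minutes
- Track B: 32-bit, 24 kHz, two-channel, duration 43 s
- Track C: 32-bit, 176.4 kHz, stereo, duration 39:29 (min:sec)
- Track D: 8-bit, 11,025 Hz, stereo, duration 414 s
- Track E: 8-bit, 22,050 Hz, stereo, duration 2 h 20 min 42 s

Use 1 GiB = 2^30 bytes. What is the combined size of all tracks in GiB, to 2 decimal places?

Track A: exactly 42 minutes = 2,520 s; 8,000 × 2,520 × 3 × 6 = 362,880,000 bytes.
Track B: 24,000 × 43 × 4 × 2 = 8,256,000 bytes.
Track C: 39:29 (min:sec) = 2,369 s; 176,400 × 2,369 × 4 × 2 = 3,343,132,800 bytes.
Track D: 11,025 × 414 × 1 × 2 = 9,128,700 bytes.
Track E: 2 h 20 min 42 s = 8,442 s; 22,050 × 8,442 × 1 × 2 = 372,292,200 bytes.
Total = 4,095,689,700 bytes = 3.81 GiB.

3.81 GiB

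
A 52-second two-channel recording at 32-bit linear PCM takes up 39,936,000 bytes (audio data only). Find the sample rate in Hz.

Bytes = sample_rate × seconds × bytes_per_sample × channels.
sample_rate = 39,936,000 / (52 × 4 × 2) = 39,936,000 / 416 = 96,000 Hz.

96,000 Hz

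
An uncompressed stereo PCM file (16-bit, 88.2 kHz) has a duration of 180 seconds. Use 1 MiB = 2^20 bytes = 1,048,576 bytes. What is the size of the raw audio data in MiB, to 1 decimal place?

60.6 MiB

Bytes = 88,200 samples/s × 180 s × 2 bytes/sample × 2 ch = 63,504,000 bytes.
63,504,000 / 1,048,576 = 60.6 MiB.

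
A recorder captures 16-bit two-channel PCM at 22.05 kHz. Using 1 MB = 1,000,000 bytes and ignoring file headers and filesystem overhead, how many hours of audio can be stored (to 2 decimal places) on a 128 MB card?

Uncompressed byte rate = 22,050 × 2 × 2 = 88,200 bytes/s.
Capacity = 128 × 1,000,000 = 128,000,000 bytes.
128,000,000 / 88,200 ≈ 1451.25 s → 0.40 hours.

0.40 hours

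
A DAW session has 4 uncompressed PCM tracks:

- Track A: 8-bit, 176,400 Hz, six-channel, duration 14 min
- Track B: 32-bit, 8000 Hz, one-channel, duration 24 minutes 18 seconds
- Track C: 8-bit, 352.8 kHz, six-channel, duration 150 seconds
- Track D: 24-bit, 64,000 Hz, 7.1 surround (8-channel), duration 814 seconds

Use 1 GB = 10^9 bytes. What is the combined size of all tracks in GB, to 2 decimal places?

Track A: 14 min = 840 s; 176,400 × 840 × 1 × 6 = 889,056,000 bytes.
Track B: 24 minutes 18 seconds = 1,458 s; 8,000 × 1,458 × 4 × 1 = 46,656,000 bytes.
Track C: 352,800 × 150 × 1 × 6 = 317,520,000 bytes.
Track D: 64,000 × 814 × 3 × 8 = 1,250,304,000 bytes.
Total = 2,503,536,000 bytes = 2.50 GB.

2.50 GB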